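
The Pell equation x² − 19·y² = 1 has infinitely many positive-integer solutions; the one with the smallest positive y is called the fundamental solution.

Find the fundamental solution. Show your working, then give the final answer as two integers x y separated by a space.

d=19: √d = [4; 2,1,3,1,2,8] (ℓ=6, even), read p_5/q_5
a_0=4:  p_0=4·1+0=4,  q_0=4·0+1=1
…
a_2=1:  p_2=1·9+4=13,  q_2=1·2+1=3
a_3=3:  p_3=3·13+9=48,  q_3=3·3+2=11
a_4=1:  p_4=1·48+13=61,  q_4=1·11+3=14
a_5=2:  p_5=2·61+48=170,  q_5=2·14+11=39
→ (170, 39).  Check: 170²=28900, 19·39²=28899, difference 1.

170 39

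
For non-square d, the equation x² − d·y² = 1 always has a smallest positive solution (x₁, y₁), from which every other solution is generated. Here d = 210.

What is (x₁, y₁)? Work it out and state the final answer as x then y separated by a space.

29 2

d=210: √d = [14; 2,28] (ℓ=2, even), read p_1/q_1
i=0: a=14 ⇒ p=14, q=1
i=1: a=2 ⇒ p=29, q=2
→ (29, 2).  Check: 29²=841, 210·2²=840, difference 1.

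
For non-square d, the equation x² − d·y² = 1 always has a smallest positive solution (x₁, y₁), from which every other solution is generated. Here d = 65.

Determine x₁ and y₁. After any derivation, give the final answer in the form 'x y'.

[8; 16] for √65; ℓ=1 ⇒ convergent index 1
a_0=8:  p_0=8·1+0=8,  q_0=8·0+1=1
a_1=16:  p_1=16·8+1=129,  q_1=16·1+0=16
fundamental: x₁=129, y₁=16  (since 16641 − 65·256 = 1)

129 16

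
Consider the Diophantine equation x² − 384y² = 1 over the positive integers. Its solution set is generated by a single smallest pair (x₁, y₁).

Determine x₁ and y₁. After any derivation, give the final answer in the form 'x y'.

4801 245

√384 = [19; 1,1,2,9,2,1,1,38, …], period ℓ=8 (even) → k=7
i=0: a=19 ⇒ p=19, q=1
…
i=2: a=1 ⇒ p=39, q=2
…
i=4: a=9 ⇒ p=921, q=47
i=5: a=2 ⇒ p=1940, q=99
i=6: a=1 ⇒ p=2861, q=146
i=7: a=1 ⇒ p=4801, q=245
fundamental: x₁=4801, y₁=245  (since 23049601 − 384·60025 = 1)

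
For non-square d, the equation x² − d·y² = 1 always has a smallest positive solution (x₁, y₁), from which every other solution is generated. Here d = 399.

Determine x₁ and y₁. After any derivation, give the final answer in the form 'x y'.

20 1

√399 → a₀=19, period (1,38); ℓ=2 even so k=1
k=0  a_k=19  p_k/q_k = 19/1
k=1  a_k=1  p_k/q_k = 20/1
(x₁, y₁) = (20, 1);  20² − 399·1² = 1 ✓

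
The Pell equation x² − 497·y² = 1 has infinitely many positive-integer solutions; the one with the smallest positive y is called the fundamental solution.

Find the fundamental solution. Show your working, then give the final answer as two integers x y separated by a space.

[22; 3,2,2,5,6,5,2,2,3,44] for √497; ℓ=10 ⇒ convergent index 9
step 0: (22, 1)  from 22·(1,0) + (0,1)
step 1: (67, 3)  from 3·(22,1) + (1,0)
step 2: (156, 7)  from 2·(67,3) + (22,1)
step 3: (379, 17)  from 2·(156,7) + (67,3)
…
step 5: (12685, 569)  from 6·(2051,92) + (379,17)
…
step 7: (143637, 6443)  from 2·(65476,2937) + (12685,569)
step 8: (352750, 15823)  from 2·(143637,6443) + (65476,2937)
step 9: (1201887, 53912)  from 3·(352750,15823) + (143637,6443)
(x₁, y₁) = (1201887, 53912);  1201887² − 497·53912² = 1 ✓

1201887 53912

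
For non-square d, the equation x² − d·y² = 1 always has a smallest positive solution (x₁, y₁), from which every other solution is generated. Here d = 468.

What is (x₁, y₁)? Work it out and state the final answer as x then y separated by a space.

649 30

d=468: √d = [21; 1,1,1,2,1,1,1,42] (ℓ=8, even), read p_7/q_7
a_0=21:  p_0=21·1+0=21,  q_0=21·0+1=1
a_1=1:  p_1=1·21+1=22,  q_1=1·1+0=1
a_2=1:  p_2=1·22+21=43,  q_2=1·1+1=2
a_3=1:  p_3=1·43+22=65,  q_3=1·2+1=3
…
a_6=1:  p_6=1·238+173=411,  q_6=1·11+8=19
a_7=1:  p_7=1·411+238=649,  q_7=1·19+11=30
fundamental: x₁=649, y₁=30  (since 421201 − 468·900 = 1)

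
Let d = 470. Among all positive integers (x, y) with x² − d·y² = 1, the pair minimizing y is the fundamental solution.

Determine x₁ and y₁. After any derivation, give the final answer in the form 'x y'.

1691 78

[21; 1,2,8,2,1,42] for √470; ℓ=6 ⇒ convergent index 5
step 0: (21, 1)  from 21·(1,0) + (0,1)
step 1: (22, 1)  from 1·(21,1) + (1,0)
…
step 4: (1149, 53)  from 2·(542,25) + (65,3)
step 5: (1691, 78)  from 1·(1149,53) + (542,25)
(x₁, y₁) = (1691, 78);  1691² − 470·78² = 1 ✓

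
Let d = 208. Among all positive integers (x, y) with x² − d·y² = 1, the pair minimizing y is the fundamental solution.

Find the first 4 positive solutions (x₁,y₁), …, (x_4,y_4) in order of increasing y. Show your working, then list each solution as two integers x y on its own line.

√208 = [14; 2,2,1,2,2,28, …], period ℓ=6 (even) → k=5
step 0: (14, 1)  from 14·(1,0) + (0,1)
step 1: (29, 2)  from 2·(14,1) + (1,0)
step 2: (72, 5)  from 2·(29,2) + (14,1)
step 3: (101, 7)  from 1·(72,5) + (29,2)
step 4: (274, 19)  from 2·(101,7) + (72,5)
step 5: (649, 45)  from 2·(274,19) + (101,7)
fundamental: x₁=649, y₁=45  (since 421201 − 208·2025 = 1)
k=2:  x_2 = 649·649+208·45·45 = 842401,  y_2 = 649·45+45·649 = 58410
k=3:  x_3 = 649·842401+208·45·58410 = 1093435849,  y_3 = 649·58410+45·842401 = 75816135
k=4:  x_4 = 649·1093435849+208·45·75816135 = 1419278889601,  y_4 = 649·75816135+45·1093435849 = 98409284820

649 45
842401 58410
1093435849 75816135
1419278889601 98409284820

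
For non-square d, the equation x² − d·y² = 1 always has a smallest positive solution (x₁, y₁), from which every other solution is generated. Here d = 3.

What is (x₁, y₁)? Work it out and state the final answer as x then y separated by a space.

d=3: √d = [1; 1,2] (ℓ=2, even), read p_1/q_1
k=0  a_k=1  p_k/q_k = 1/1
k=1  a_k=1  p_k/q_k = 2/1
fundamental: x₁=2, y₁=1  (since 4 − 3·1 = 1)

2 1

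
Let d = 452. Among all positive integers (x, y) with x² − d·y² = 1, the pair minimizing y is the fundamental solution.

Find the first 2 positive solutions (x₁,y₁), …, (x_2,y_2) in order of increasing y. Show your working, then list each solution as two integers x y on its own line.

1204353 56648
2900932297217 136448377488

[21; 3,1,5,3,10,3,5,1,3,42] for √452; ℓ=10 ⇒ convergent index 9
step 0: (21, 1)  from 21·(1,0) + (0,1)
step 1: (64, 3)  from 3·(21,1) + (1,0)
step 2: (85, 4)  from 1·(64,3) + (21,1)
step 3: (489, 23)  from 5·(85,4) + (64,3)
step 4: (1552, 73)  from 3·(489,23) + (85,4)
step 5: (16009, 753)  from 10·(1552,73) + (489,23)
step 6: (49579, 2332)  from 3·(16009,753) + (1552,73)
step 7: (263904, 12413)  from 5·(49579,2332) + (16009,753)
step 8: (313483, 14745)  from 1·(263904,12413) + (49579,2332)
step 9: (1204353, 56648)  from 3·(313483,14745) + (263904,12413)
fundamental: x₁=1204353, y₁=56648  (since 1450466148609 − 452·3208995904 = 1)
k=2:  x_2 = 1204353·1204353+452·56648·56648 = 2900932297217,  y_2 = 1204353·56648+56648·1204353 = 136448377488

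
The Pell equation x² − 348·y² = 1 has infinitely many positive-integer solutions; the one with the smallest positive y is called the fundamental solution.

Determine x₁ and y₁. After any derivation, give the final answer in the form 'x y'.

1567 84

√348 = [18; 1,1,1,8,1,1,1,36, …], period ℓ=8 (even) → k=7
i=0: a=18 ⇒ p=18, q=1
i=1: a=1 ⇒ p=19, q=1
i=2: a=1 ⇒ p=37, q=2
i=3: a=1 ⇒ p=56, q=3
…
i=5: a=1 ⇒ p=541, q=29
i=6: a=1 ⇒ p=1026, q=55
i=7: a=1 ⇒ p=1567, q=84
(x₁, y₁) = (1567, 84);  1567² − 348·84² = 1 ✓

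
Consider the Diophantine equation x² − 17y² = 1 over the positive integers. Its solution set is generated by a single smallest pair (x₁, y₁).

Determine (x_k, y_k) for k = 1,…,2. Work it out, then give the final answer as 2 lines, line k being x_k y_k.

√17 = [4; 8, …], period ℓ=1 (odd) → k=1
k=0  a_k=4  p_k/q_k = 4/1
k=1  a_k=8  p_k/q_k = 33/8
(x₁, y₁) = (33, 8);  33² − 17·8² = 1 ✓
n=2: (33,8)∘(33,8) = (33·33+17·8·8, 33·8+8·33) = (2177,528)

33 8
2177 528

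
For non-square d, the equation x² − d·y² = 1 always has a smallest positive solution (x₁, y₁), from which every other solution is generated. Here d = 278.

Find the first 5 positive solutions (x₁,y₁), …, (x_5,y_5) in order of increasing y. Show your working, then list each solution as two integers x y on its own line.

2501 150
12510001 750300
62575022501 3753000450
313000250040001 18772507500600
1565627188125062501 93900078765000750

[16; 1,2,16,2,1,32] for √278; ℓ=6 ⇒ convergent index 5
step 0: (16, 1)  from 16·(1,0) + (0,1)
step 1: (17, 1)  from 1·(16,1) + (1,0)
step 2: (50, 3)  from 2·(17,1) + (16,1)
…
step 4: (1684, 101)  from 2·(817,49) + (50,3)
step 5: (2501, 150)  from 1·(1684,101) + (817,49)
→ (2501, 150).  Check: 2501²=6255001, 278·150²=6255000, difference 1.
k=2:  x_2 = 2501·2501+278·150·150 = 12510001,  y_2 = 2501·150+150·2501 = 750300
k=3:  x_3 = 2501·12510001+278·150·750300 = 62575022501,  y_3 = 2501·750300+150·12510001 = 3753000450
k=4:  x_4 = 2501·62575022501+278·150·3753000450 = 313000250040001,  y_4 = 2501·3753000450+150·62575022501 = 18772507500600
k=5:  x_5 = 2501·313000250040001+278·150·18772507500600 = 1565627188125062501,  y_5 = 2501·18772507500600+150·313000250040001 = 93900078765000750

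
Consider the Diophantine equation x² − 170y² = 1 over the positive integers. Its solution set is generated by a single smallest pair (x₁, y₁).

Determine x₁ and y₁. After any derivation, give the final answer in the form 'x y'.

339 26

√170 = [13; 26, …], period ℓ=1 (odd) → k=1
i=0: a=13 ⇒ p=13, q=1
i=1: a=26 ⇒ p=339, q=26
fundamental: x₁=339, y₁=26  (since 114921 − 170·676 = 1)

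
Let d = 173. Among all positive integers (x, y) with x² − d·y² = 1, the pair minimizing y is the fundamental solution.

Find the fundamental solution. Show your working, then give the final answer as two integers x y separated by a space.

[13; 6,1,1,6,26] for √173; ℓ=5 ⇒ convergent index 9
i=0: a=13 ⇒ p=13, q=1
i=1: a=6 ⇒ p=79, q=6
…
i=3: a=1 ⇒ p=171, q=13
…
i=5: a=26 ⇒ p=29239, q=2223
i=6: a=6 ⇒ p=176552, q=13423
i=7: a=1 ⇒ p=205791, q=15646
i=8: a=1 ⇒ p=382343, q=29069
i=9: a=6 ⇒ p=2499849, q=190060
→ (2499849, 190060).  Check: 2499849²=6249245022801, 173·190060²=6249245022800, difference 1.

2499849 190060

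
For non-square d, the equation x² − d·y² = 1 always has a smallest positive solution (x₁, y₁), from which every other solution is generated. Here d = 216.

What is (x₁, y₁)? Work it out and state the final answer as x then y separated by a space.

d=216: √d = [14; 1,2,3,2,1,28] (ℓ=6, even), read p_5/q_5
a_0=14:  p_0=14·1+0=14,  q_0=14·0+1=1
…
a_4=2:  p_4=2·147+44=338,  q_4=2·10+3=23
a_5=1:  p_5=1·338+147=485,  q_5=1·23+10=33
(x₁, y₁) = (485, 33);  485² − 216·33² = 1 ✓

485 33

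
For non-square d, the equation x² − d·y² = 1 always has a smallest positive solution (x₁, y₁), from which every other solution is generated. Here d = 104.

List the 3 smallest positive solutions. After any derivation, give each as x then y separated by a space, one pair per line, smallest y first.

d=104: √d = [10; 5,20] (ℓ=2, even), read p_1/q_1
a_0=10:  p_0=10·1+0=10,  q_0=10·0+1=1
a_1=5:  p_1=5·10+1=51,  q_1=5·1+0=5
(x₁, y₁) = (51, 5);  51² − 104·5² = 1 ✓
k=2:  x_2 = 51·51+104·5·5 = 5201,  y_2 = 51·5+5·51 = 510
k=3:  x_3 = 51·5201+104·5·510 = 530451,  y_3 = 51·510+5·5201 = 52015

51 5
5201 510
530451 52015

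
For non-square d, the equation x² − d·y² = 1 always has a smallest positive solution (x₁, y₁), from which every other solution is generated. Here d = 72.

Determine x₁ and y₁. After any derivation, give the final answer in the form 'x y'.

17 2

√72 = [8; 2,16, …], period ℓ=2 (even) → k=1
k=0  a_k=8  p_k/q_k = 8/1
k=1  a_k=2  p_k/q_k = 17/2
→ (17, 2).  Check: 17²=289, 72·2²=288, difference 1.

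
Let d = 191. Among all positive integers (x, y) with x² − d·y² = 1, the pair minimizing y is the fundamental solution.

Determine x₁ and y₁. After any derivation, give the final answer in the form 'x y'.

8994000 650783

√191 → a₀=13, period (1,4,1,1,3,…,4,1,26); ℓ=16 even so k=15
a_0=13:  p_0=13·1+0=13,  q_0=13·0+1=1
…
a_2=4:  p_2=4·14+13=69,  q_2=4·1+1=5
a_3=1:  p_3=1·69+14=83,  q_3=1·5+1=6
a_4=1:  p_4=1·83+69=152,  q_4=1·6+5=11
a_5=3:  p_5=3·152+83=539,  q_5=3·11+6=39
a_6=2:  p_6=2·539+152=1230,  q_6=2·39+11=89
a_7=2:  p_7=2·1230+539=2999,  q_7=2·89+39=217
…
a_9=2:  p_9=2·40217+2999=83433,  q_9=2·2910+217=6037
a_10=2:  p_10=2·83433+40217=207083,  q_10=2·6037+2910=14984
…
a_12=1:  p_12=1·704682+207083=911765,  q_12=1·50989+14984=65973
a_13=1:  p_13=1·911765+704682=1616447,  q_13=1·65973+50989=116962
a_14=4:  p_14=4·1616447+911765=7377553,  q_14=4·116962+65973=533821
a_15=1:  p_15=1·7377553+1616447=8994000,  q_15=1·533821+116962=650783
(x₁, y₁) = (8994000, 650783);  8994000² − 191·650783² = 1 ✓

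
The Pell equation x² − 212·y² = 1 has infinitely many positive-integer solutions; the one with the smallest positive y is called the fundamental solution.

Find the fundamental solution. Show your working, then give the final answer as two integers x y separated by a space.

√212 = [14; 1,1,3,1,1,…,1,1,28, …], period ℓ=14 (even) → k=13
i=0: a=14 ⇒ p=14, q=1
i=1: a=1 ⇒ p=15, q=1
…
i=3: a=3 ⇒ p=102, q=7
…
i=7: a=6 ⇒ p=2417, q=166
i=8: a=1 ⇒ p=2781, q=191
i=9: a=1 ⇒ p=5198, q=357
i=10: a=1 ⇒ p=7979, q=548
i=11: a=3 ⇒ p=29135, q=2001
i=12: a=1 ⇒ p=37114, q=2549
i=13: a=1 ⇒ p=66249, q=4550
→ (66249, 4550).  Check: 66249²=4388930001, 212·4550²=4388930000, difference 1.

66249 4550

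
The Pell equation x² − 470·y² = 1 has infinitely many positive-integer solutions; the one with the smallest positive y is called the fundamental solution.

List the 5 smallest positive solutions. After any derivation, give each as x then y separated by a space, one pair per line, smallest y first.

1691 78
5718961 263796
19341524411 892157994
65413029839041 3017278071912
221226847574112251 10204433547048390

[21; 1,2,8,2,1,42] for √470; ℓ=6 ⇒ convergent index 5
i=0: a=21 ⇒ p=21, q=1
i=1: a=1 ⇒ p=22, q=1
i=2: a=2 ⇒ p=65, q=3
…
i=4: a=2 ⇒ p=1149, q=53
i=5: a=1 ⇒ p=1691, q=78
→ (1691, 78).  Check: 1691²=2859481, 470·78²=2859480, difference 1.
(1691+78√470)^2 = 5718961 + 263796√470
(1691+78√470)^3 = 19341524411 + 892157994√470
(1691+78√470)^4 = 65413029839041 + 3017278071912√470
(1691+78√470)^5 = 221226847574112251 + 10204433547048390√470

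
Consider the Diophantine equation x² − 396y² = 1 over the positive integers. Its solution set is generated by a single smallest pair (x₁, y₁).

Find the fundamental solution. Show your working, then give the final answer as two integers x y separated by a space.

199 10

√396 → a₀=19, period (1,8,1,38); ℓ=4 even so k=3
k=0  a_k=19  p_k/q_k = 19/1
…
k=2  a_k=8  p_k/q_k = 179/9
k=3  a_k=1  p_k/q_k = 199/10
→ (199, 10).  Check: 199²=39601, 396·10²=39600, difference 1.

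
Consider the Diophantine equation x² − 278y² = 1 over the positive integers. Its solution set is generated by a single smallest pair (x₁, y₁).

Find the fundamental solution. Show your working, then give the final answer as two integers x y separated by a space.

d=278: √d = [16; 1,2,16,2,1,32] (ℓ=6, even), read p_5/q_5
a_0=16:  p_0=16·1+0=16,  q_0=16·0+1=1
a_1=1:  p_1=1·16+1=17,  q_1=1·1+0=1
…
a_4=2:  p_4=2·817+50=1684,  q_4=2·49+3=101
a_5=1:  p_5=1·1684+817=2501,  q_5=1·101+49=150
→ (2501, 150).  Check: 2501²=6255001, 278·150²=6255000, difference 1.

2501 150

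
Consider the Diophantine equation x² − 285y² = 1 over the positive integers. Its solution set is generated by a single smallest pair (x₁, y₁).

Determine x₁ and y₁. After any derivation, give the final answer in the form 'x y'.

2431 144

√285 = [16; 1,7,2,7,1,32, …], period ℓ=6 (even) → k=5
k=0  a_k=16  p_k/q_k = 16/1
…
k=2  a_k=7  p_k/q_k = 135/8
k=3  a_k=2  p_k/q_k = 287/17
k=4  a_k=7  p_k/q_k = 2144/127
k=5  a_k=1  p_k/q_k = 2431/144
fundamental: x₁=2431, y₁=144  (since 5909761 − 285·20736 = 1)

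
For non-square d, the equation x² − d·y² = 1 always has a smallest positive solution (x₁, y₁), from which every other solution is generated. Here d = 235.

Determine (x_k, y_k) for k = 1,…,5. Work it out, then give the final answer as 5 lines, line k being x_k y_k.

[15; 3,30] for √235; ℓ=2 ⇒ convergent index 1
a_0=15:  p_0=15·1+0=15,  q_0=15·0+1=1
a_1=3:  p_1=3·15+1=46,  q_1=3·1+0=3
fundamental: x₁=46, y₁=3  (since 2116 − 235·9 = 1)
(x_2, y_2) = (46·46 + 235·3·3, 46·3 + 3·46) = (4231, 276)
(x_3, y_3) = (46·4231 + 235·3·276, 46·276 + 3·4231) = (389206, 25389)
(x_4, y_4) = (46·389206 + 235·3·25389, 46·25389 + 3·389206) = (35802721, 2335512)
(x_5, y_5) = (46·35802721 + 235·3·2335512, 46·2335512 + 3·35802721) = (3293461126, 214841715)

46 3
4231 276
389206 25389
35802721 2335512
3293461126 214841715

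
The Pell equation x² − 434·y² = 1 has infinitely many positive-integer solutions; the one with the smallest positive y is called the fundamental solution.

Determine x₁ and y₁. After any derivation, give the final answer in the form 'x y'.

125 6

[20; 1,4,1,40] for √434; ℓ=4 ⇒ convergent index 3
step 0: (20, 1)  from 20·(1,0) + (0,1)
…
step 2: (104, 5)  from 4·(21,1) + (20,1)
step 3: (125, 6)  from 1·(104,5) + (21,1)
→ (125, 6).  Check: 125²=15625, 434·6²=15624, difference 1.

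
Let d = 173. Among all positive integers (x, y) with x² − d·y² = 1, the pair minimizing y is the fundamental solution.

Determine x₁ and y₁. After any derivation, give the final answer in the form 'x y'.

2499849 190060

d=173: √d = [13; 6,1,1,6,26] (ℓ=5, odd), read p_9/q_9
i=0: a=13 ⇒ p=13, q=1
…
i=2: a=1 ⇒ p=92, q=7
…
i=5: a=26 ⇒ p=29239, q=2223
i=6: a=6 ⇒ p=176552, q=13423
…
i=8: a=1 ⇒ p=382343, q=29069
i=9: a=6 ⇒ p=2499849, q=190060
→ (2499849, 190060).  Check: 2499849²=6249245022801, 173·190060²=6249245022800, difference 1.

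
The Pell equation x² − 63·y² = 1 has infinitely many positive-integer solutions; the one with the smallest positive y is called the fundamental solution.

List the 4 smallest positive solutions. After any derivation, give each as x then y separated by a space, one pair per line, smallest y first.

8 1
127 16
2024 255
32257 4064

d=63: √d = [7; 1,14] (ℓ=2, even), read p_1/q_1
step 0: (7, 1)  from 7·(1,0) + (0,1)
step 1: (8, 1)  from 1·(7,1) + (1,0)
fundamental: x₁=8, y₁=1  (since 64 − 63·1 = 1)
k=2:  x_2 = 8·8+63·1·1 = 127,  y_2 = 8·1+1·8 = 16
k=3:  x_3 = 8·127+63·1·16 = 2024,  y_3 = 8·16+1·127 = 255
k=4:  x_4 = 8·2024+63·1·255 = 32257,  y_4 = 8·255+1·2024 = 4064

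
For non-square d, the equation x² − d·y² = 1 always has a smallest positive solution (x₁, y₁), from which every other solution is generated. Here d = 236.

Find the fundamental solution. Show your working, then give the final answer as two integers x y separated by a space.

d=236: √d = [15; 2,1,3,5,1,6,1,5,3,1,2,30] (ℓ=12, even), read p_11/q_11
i=0: a=15 ⇒ p=15, q=1
…
i=2: a=1 ⇒ p=46, q=3
…
i=4: a=5 ⇒ p=891, q=58
…
i=10: a=1 ⇒ p=203535, q=13249
i=11: a=2 ⇒ p=561799, q=36570
(x₁, y₁) = (561799, 36570);  561799² − 236·36570² = 1 ✓

561799 36570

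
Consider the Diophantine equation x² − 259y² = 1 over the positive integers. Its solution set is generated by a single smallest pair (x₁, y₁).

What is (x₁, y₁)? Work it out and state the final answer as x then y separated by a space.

847225 52644

√259 = [16; 10,1,2,3,4,3,2,1,10,32, …], period ℓ=10 (even) → k=9
a_0=16:  p_0=16·1+0=16,  q_0=16·0+1=1
a_1=10:  p_1=10·16+1=161,  q_1=10·1+0=10
…
a_3=2:  p_3=2·177+161=515,  q_3=2·11+10=32
…
a_5=4:  p_5=4·1722+515=7403,  q_5=4·107+32=460
a_6=3:  p_6=3·7403+1722=23931,  q_6=3·460+107=1487
…
a_8=1:  p_8=1·55265+23931=79196,  q_8=1·3434+1487=4921
a_9=10:  p_9=10·79196+55265=847225,  q_9=10·4921+3434=52644
fundamental: x₁=847225, y₁=52644  (since 717790200625 − 259·2771390736 = 1)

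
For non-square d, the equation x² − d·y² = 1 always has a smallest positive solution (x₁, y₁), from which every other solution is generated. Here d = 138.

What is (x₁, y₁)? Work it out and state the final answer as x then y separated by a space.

√138 → a₀=11, period (1,2,1,22); ℓ=4 even so k=3
k=0  a_k=11  p_k/q_k = 11/1
k=1  a_k=1  p_k/q_k = 12/1
k=2  a_k=2  p_k/q_k = 35/3
k=3  a_k=1  p_k/q_k = 47/4
→ (47, 4).  Check: 47²=2209, 138·4²=2208, difference 1.

47 4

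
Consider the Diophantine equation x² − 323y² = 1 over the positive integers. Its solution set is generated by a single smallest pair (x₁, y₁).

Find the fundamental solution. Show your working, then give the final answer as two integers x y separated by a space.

18 1

√323 → a₀=17, period (1,34); ℓ=2 even so k=1
k=0  a_k=17  p_k/q_k = 17/1
k=1  a_k=1  p_k/q_k = 18/1
→ (18, 1).  Check: 18²=324, 323·1²=323, difference 1.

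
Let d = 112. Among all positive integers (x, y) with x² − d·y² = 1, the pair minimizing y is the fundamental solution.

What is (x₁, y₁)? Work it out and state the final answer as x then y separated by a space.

d=112: √d = [10; 1,1,2,1,1,20] (ℓ=6, even), read p_5/q_5
a_0=10:  p_0=10·1+0=10,  q_0=10·0+1=1
…
a_4=1:  p_4=1·53+21=74,  q_4=1·5+2=7
a_5=1:  p_5=1·74+53=127,  q_5=1·7+5=12
(x₁, y₁) = (127, 12);  127² − 112·12² = 1 ✓

127 12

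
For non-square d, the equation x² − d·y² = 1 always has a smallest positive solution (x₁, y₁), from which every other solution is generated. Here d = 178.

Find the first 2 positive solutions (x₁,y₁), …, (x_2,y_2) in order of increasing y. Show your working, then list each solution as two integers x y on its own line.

[13; 2,1,12,1,2,26] for √178; ℓ=6 ⇒ convergent index 5
k=0  a_k=13  p_k/q_k = 13/1
k=1  a_k=2  p_k/q_k = 27/2
…
k=4  a_k=1  p_k/q_k = 547/41
k=5  a_k=2  p_k/q_k = 1601/120
(x₁, y₁) = (1601, 120);  1601² − 178·120² = 1 ✓
(x_2, y_2) = (1601·1601 + 178·120·120, 1601·120 + 120·1601) = (5126401, 384240)

1601 120
5126401 384240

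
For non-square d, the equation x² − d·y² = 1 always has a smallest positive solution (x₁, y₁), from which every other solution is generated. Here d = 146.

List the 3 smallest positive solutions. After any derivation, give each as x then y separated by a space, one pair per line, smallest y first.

145 12
42049 3480
12194065 1009188

√146 = [12; 12,24, …], period ℓ=2 (even) → k=1
k=0  a_k=12  p_k/q_k = 12/1
k=1  a_k=12  p_k/q_k = 145/12
fundamental: x₁=145, y₁=12  (since 21025 − 146·144 = 1)
n=2: (145,12)∘(145,12) = (145·145+146·12·12, 145·12+12·145) = (42049,3480)
n=3: (42049,3480)∘(145,12) = (145·42049+146·12·3480, 145·3480+12·42049) = (12194065,1009188)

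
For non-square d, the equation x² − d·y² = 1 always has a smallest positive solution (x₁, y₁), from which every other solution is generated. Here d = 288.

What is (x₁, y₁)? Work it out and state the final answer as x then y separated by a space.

d=288: √d = [16; 1,32] (ℓ=2, even), read p_1/q_1
k=0  a_k=16  p_k/q_k = 16/1
k=1  a_k=1  p_k/q_k = 17/1
fundamental: x₁=17, y₁=1  (since 289 − 288·1 = 1)

17 1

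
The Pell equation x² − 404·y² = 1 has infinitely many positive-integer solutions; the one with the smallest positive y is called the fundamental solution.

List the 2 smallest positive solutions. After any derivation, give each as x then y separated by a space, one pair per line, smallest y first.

√404 → a₀=20, period (10,40); ℓ=2 even so k=1
a_0=20:  p_0=20·1+0=20,  q_0=20·0+1=1
a_1=10:  p_1=10·20+1=201,  q_1=10·1+0=10
fundamental: x₁=201, y₁=10  (since 40401 − 404·100 = 1)
n=2: (201,10)∘(201,10) = (201·201+404·10·10, 201·10+10·201) = (80801,4020)

201 10
80801 4020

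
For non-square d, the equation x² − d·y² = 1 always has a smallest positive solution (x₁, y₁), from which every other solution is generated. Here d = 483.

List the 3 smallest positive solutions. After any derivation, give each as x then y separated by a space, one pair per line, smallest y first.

22 1
967 44
42526 1935

[21; 1,42] for √483; ℓ=2 ⇒ convergent index 1
a_0=21:  p_0=21·1+0=21,  q_0=21·0+1=1
a_1=1:  p_1=1·21+1=22,  q_1=1·1+0=1
(x₁, y₁) = (22, 1);  22² − 483·1² = 1 ✓
(x_2, y_2) = (22·22 + 483·1·1, 22·1 + 1·22) = (967, 44)
(x_3, y_3) = (22·967 + 483·1·44, 22·44 + 1·967) = (42526, 1935)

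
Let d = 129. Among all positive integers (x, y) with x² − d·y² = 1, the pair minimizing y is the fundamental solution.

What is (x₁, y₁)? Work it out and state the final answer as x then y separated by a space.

16855 1484

√129 → a₀=11, period (2,1,3,1,6,1,3,1,2,22); ℓ=10 even so k=9
a_0=11:  p_0=11·1+0=11,  q_0=11·0+1=1
a_1=2:  p_1=2·11+1=23,  q_1=2·1+0=2
a_2=1:  p_2=1·23+11=34,  q_2=1·2+1=3
a_3=3:  p_3=3·34+23=125,  q_3=3·3+2=11
…
a_6=1:  p_6=1·1079+159=1238,  q_6=1·95+14=109
a_7=3:  p_7=3·1238+1079=4793,  q_7=3·109+95=422
a_8=1:  p_8=1·4793+1238=6031,  q_8=1·422+109=531
a_9=2:  p_9=2·6031+4793=16855,  q_9=2·531+422=1484
(x₁, y₁) = (16855, 1484);  16855² − 129·1484² = 1 ✓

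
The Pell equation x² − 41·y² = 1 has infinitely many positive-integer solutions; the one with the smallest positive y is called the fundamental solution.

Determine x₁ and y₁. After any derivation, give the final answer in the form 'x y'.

√41 = [6; 2,2,12, …], period ℓ=3 (odd) → k=5
i=0: a=6 ⇒ p=6, q=1
i=1: a=2 ⇒ p=13, q=2
i=2: a=2 ⇒ p=32, q=5
…
i=4: a=2 ⇒ p=826, q=129
i=5: a=2 ⇒ p=2049, q=320
fundamental: x₁=2049, y₁=320  (since 4198401 − 41·102400 = 1)

2049 320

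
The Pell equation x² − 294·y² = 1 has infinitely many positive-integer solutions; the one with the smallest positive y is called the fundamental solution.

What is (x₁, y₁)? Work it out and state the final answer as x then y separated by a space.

[17; 6,1,4,1,6,34] for √294; ℓ=6 ⇒ convergent index 5
step 0: (17, 1)  from 17·(1,0) + (0,1)
step 1: (103, 6)  from 6·(17,1) + (1,0)
step 2: (120, 7)  from 1·(103,6) + (17,1)
step 3: (583, 34)  from 4·(120,7) + (103,6)
step 4: (703, 41)  from 1·(583,34) + (120,7)
step 5: (4801, 280)  from 6·(703,41) + (583,34)
fundamental: x₁=4801, y₁=280  (since 23049601 − 294·78400 = 1)

4801 280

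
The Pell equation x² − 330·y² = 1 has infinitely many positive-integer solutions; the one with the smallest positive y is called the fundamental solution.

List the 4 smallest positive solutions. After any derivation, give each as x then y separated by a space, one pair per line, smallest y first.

√330 = [18; 6,36, …], period ℓ=2 (even) → k=1
k=0  a_k=18  p_k/q_k = 18/1
k=1  a_k=6  p_k/q_k = 109/6
fundamental: x₁=109, y₁=6  (since 11881 − 330·36 = 1)
(x_2, y_2) = (109·109 + 330·6·6, 109·6 + 6·109) = (23761, 1308)
(x_3, y_3) = (109·23761 + 330·6·1308, 109·1308 + 6·23761) = (5179789, 285138)
(x_4, y_4) = (109·5179789 + 330·6·285138, 109·285138 + 6·5179789) = (1129170241, 62158776)

109 6
23761 1308
5179789 285138
1129170241 62158776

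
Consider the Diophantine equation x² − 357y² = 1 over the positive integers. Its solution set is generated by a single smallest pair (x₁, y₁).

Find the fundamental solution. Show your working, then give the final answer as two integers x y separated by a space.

3401 180

√357 → a₀=18, period (1,8,2,8,1,36); ℓ=6 even so k=5
i=0: a=18 ⇒ p=18, q=1
…
i=2: a=8 ⇒ p=170, q=9
…
i=4: a=8 ⇒ p=3042, q=161
i=5: a=1 ⇒ p=3401, q=180
→ (3401, 180).  Check: 3401²=11566801, 357·180²=11566800, difference 1.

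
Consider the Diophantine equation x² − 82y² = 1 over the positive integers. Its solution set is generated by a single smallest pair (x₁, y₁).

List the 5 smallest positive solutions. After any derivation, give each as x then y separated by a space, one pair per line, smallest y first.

163 18
53137 5868
17322499 1912950
5647081537 623615832
1840931258563 203296848282

√82 = [9; 18, …], period ℓ=1 (odd) → k=1
a_0=9:  p_0=9·1+0=9,  q_0=9·0+1=1
a_1=18:  p_1=18·9+1=163,  q_1=18·1+0=18
fundamental: x₁=163, y₁=18  (since 26569 − 82·324 = 1)
k=2:  x_2 = 163·163+82·18·18 = 53137,  y_2 = 163·18+18·163 = 5868
k=3:  x_3 = 163·53137+82·18·5868 = 17322499,  y_3 = 163·5868+18·53137 = 1912950
k=4:  x_4 = 163·17322499+82·18·1912950 = 5647081537,  y_4 = 163·1912950+18·17322499 = 623615832
k=5:  x_5 = 163·5647081537+82·18·623615832 = 1840931258563,  y_5 = 163·623615832+18·5647081537 = 203296848282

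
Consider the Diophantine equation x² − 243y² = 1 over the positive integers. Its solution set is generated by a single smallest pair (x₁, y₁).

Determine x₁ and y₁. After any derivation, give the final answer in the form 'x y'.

70226 4505

d=243: √d = [15; 1,1,2,3,15,3,2,1,1,30] (ℓ=10, even), read p_9/q_9
a_0=15:  p_0=15·1+0=15,  q_0=15·0+1=1
a_1=1:  p_1=1·15+1=16,  q_1=1·1+0=1
…
a_4=3:  p_4=3·78+31=265,  q_4=3·5+2=17
a_5=15:  p_5=15·265+78=4053,  q_5=15·17+5=260
…
a_8=1:  p_8=1·28901+12424=41325,  q_8=1·1854+797=2651
a_9=1:  p_9=1·41325+28901=70226,  q_9=1·2651+1854=4505
(x₁, y₁) = (70226, 4505);  70226² − 243·4505² = 1 ✓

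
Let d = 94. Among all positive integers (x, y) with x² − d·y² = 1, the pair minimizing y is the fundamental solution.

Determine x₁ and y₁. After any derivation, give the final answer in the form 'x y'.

d=94: √d = [9; 1,2,3,1,1,…,2,1,18] (ℓ=16, even), read p_15/q_15
step 0: (9, 1)  from 9·(1,0) + (0,1)
…
step 2: (29, 3)  from 2·(10,1) + (9,1)
step 3: (97, 10)  from 3·(29,3) + (10,1)
…
step 5: (223, 23)  from 1·(126,13) + (97,10)
step 6: (1241, 128)  from 5·(223,23) + (126,13)
step 7: (1464, 151)  from 1·(1241,128) + (223,23)
…
step 9: (14417, 1487)  from 1·(12953,1336) + (1464,151)
…
step 11: (99455, 10258)  from 1·(85038,8771) + (14417,1487)
step 12: (184493, 19029)  from 1·(99455,10258) + (85038,8771)
…
step 14: (1490361, 153719)  from 2·(652934,67345) + (184493,19029)
step 15: (2143295, 221064)  from 1·(1490361,153719) + (652934,67345)
→ (2143295, 221064).  Check: 2143295²=4593713457025, 94·221064²=4593713457024, difference 1.

2143295 221064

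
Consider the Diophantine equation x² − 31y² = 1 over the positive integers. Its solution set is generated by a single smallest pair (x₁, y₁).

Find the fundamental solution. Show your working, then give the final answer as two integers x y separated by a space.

[5; 1,1,3,5,3,1,1,10] for √31; ℓ=8 ⇒ convergent index 7
i=0: a=5 ⇒ p=5, q=1
…
i=2: a=1 ⇒ p=11, q=2
…
i=4: a=5 ⇒ p=206, q=37
…
i=6: a=1 ⇒ p=863, q=155
i=7: a=1 ⇒ p=1520, q=273
fundamental: x₁=1520, y₁=273  (since 2310400 − 31·74529 = 1)

1520 273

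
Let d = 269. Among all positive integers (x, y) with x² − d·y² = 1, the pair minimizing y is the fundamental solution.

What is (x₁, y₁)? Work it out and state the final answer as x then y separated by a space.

13449 820

[16; 2,2,32] for √269; ℓ=3 ⇒ convergent index 5
i=0: a=16 ⇒ p=16, q=1
i=1: a=2 ⇒ p=33, q=2
i=2: a=2 ⇒ p=82, q=5
i=3: a=32 ⇒ p=2657, q=162
i=4: a=2 ⇒ p=5396, q=329
i=5: a=2 ⇒ p=13449, q=820
fundamental: x₁=13449, y₁=820  (since 180875601 − 269·672400 = 1)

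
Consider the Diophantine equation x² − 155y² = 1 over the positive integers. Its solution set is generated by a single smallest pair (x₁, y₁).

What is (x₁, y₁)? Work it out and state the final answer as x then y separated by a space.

√155 → a₀=12, period (2,4,2,24); ℓ=4 even so k=3
k=0  a_k=12  p_k/q_k = 12/1
k=1  a_k=2  p_k/q_k = 25/2
k=2  a_k=4  p_k/q_k = 112/9
k=3  a_k=2  p_k/q_k = 249/20
→ (249, 20).  Check: 249²=62001, 155·20²=62000, difference 1.

249 20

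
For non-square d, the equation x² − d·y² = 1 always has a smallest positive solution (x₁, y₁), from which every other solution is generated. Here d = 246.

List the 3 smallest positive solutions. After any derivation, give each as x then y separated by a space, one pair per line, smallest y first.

88805 5662
15772656049 1005627820
2801381440774085 178609557104538

[15; 1,2,5,1,14,1,5,2,1,30] for √246; ℓ=10 ⇒ convergent index 9
a_0=15:  p_0=15·1+0=15,  q_0=15·0+1=1
a_1=1:  p_1=1·15+1=16,  q_1=1·1+0=1
a_2=2:  p_2=2·16+15=47,  q_2=2·1+1=3
a_3=5:  p_3=5·47+16=251,  q_3=5·3+1=16
…
a_5=14:  p_5=14·298+251=4423,  q_5=14·19+16=282
…
a_7=5:  p_7=5·4721+4423=28028,  q_7=5·301+282=1787
a_8=2:  p_8=2·28028+4721=60777,  q_8=2·1787+301=3875
a_9=1:  p_9=1·60777+28028=88805,  q_9=1·3875+1787=5662
fundamental: x₁=88805, y₁=5662  (since 7886328025 − 246·32058244 = 1)
(88805+5662√246)^2 = 15772656049 + 1005627820√246
(88805+5662√246)^3 = 2801381440774085 + 178609557104538√246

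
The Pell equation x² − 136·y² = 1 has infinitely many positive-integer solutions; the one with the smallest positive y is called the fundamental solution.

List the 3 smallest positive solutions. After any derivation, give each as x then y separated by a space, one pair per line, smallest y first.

35 3
2449 210
171395 14697

d=136: √d = [11; 1,1,1,22] (ℓ=4, even), read p_3/q_3
a_0=11:  p_0=11·1+0=11,  q_0=11·0+1=1
…
a_2=1:  p_2=1·12+11=23,  q_2=1·1+1=2
a_3=1:  p_3=1·23+12=35,  q_3=1·2+1=3
(x₁, y₁) = (35, 3);  35² − 136·3² = 1 ✓
k=2:  x_2 = 35·35+136·3·3 = 2449,  y_2 = 35·3+3·35 = 210
k=3:  x_3 = 35·2449+136·3·210 = 171395,  y_3 = 35·210+3·2449 = 14697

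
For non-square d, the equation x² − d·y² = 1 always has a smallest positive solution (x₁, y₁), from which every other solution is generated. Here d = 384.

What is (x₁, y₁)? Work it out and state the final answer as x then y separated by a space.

d=384: √d = [19; 1,1,2,9,2,1,1,38] (ℓ=8, even), read p_7/q_7
a_0=19:  p_0=19·1+0=19,  q_0=19·0+1=1
a_1=1:  p_1=1·19+1=20,  q_1=1·1+0=1
…
a_3=2:  p_3=2·39+20=98,  q_3=2·2+1=5
a_4=9:  p_4=9·98+39=921,  q_4=9·5+2=47
a_5=2:  p_5=2·921+98=1940,  q_5=2·47+5=99
a_6=1:  p_6=1·1940+921=2861,  q_6=1·99+47=146
a_7=1:  p_7=1·2861+1940=4801,  q_7=1·146+99=245
fundamental: x₁=4801, y₁=245  (since 23049601 − 384·60025 = 1)

4801 245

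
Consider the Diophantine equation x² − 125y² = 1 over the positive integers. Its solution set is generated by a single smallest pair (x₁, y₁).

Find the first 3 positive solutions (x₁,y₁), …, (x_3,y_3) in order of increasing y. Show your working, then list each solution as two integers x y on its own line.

930249 83204
1730726404001 154800875592
3220013013190122249 288006719437081612

d=125: √d = [11; 5,1,1,5,22] (ℓ=5, odd), read p_9/q_9
i=0: a=11 ⇒ p=11, q=1
…
i=2: a=1 ⇒ p=67, q=6
i=3: a=1 ⇒ p=123, q=11
…
i=5: a=22 ⇒ p=15127, q=1353
…
i=7: a=1 ⇒ p=91444, q=8179
i=8: a=1 ⇒ p=167761, q=15005
i=9: a=5 ⇒ p=930249, q=83204
(x₁, y₁) = (930249, 83204);  930249² − 125·83204² = 1 ✓
k=2:  x_2 = 930249·930249+125·83204·83204 = 1730726404001,  y_2 = 930249·83204+83204·930249 = 154800875592
k=3:  x_3 = 930249·1730726404001+125·83204·154800875592 = 3220013013190122249,  y_3 = 930249·154800875592+83204·1730726404001 = 288006719437081612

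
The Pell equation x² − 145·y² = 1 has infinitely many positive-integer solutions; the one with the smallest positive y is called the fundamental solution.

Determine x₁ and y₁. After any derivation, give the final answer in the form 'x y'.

d=145: √d = [12; 24] (ℓ=1, odd), read p_1/q_1
k=0  a_k=12  p_k/q_k = 12/1
k=1  a_k=24  p_k/q_k = 289/24
→ (289, 24).  Check: 289²=83521, 145·24²=83520, difference 1.

289 24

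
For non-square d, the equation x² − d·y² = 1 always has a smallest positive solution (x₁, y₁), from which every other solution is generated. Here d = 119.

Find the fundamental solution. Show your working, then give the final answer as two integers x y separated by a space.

√119 = [10; 1,9,1,20, …], period ℓ=4 (even) → k=3
i=0: a=10 ⇒ p=10, q=1
i=1: a=1 ⇒ p=11, q=1
i=2: a=9 ⇒ p=109, q=10
i=3: a=1 ⇒ p=120, q=11
fundamental: x₁=120, y₁=11  (since 14400 − 119·121 = 1)

120 11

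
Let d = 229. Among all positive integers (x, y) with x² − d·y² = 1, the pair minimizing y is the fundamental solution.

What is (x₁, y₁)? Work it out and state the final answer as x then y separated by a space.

√229 → a₀=15, period (7,1,1,7,30); ℓ=5 odd so k=9
k=0  a_k=15  p_k/q_k = 15/1
k=1  a_k=7  p_k/q_k = 106/7
k=2  a_k=1  p_k/q_k = 121/8
…
k=5  a_k=30  p_k/q_k = 51527/3405
…
k=7  a_k=1  p_k/q_k = 413926/27353
k=8  a_k=1  p_k/q_k = 776325/51301
k=9  a_k=7  p_k/q_k = 5848201/386460
fundamental: x₁=5848201, y₁=386460  (since 34201454936401 − 229·149351331600 = 1)

5848201 386460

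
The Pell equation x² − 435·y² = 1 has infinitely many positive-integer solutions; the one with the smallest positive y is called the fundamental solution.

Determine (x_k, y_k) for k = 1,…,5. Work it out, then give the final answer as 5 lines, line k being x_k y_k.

146 7
42631 2044
12448106 596841
3634804321 174275528
1061350413626 50887857335

√435 → a₀=20, period (1,5,1,40); ℓ=4 even so k=3
a_0=20:  p_0=20·1+0=20,  q_0=20·0+1=1
a_1=1:  p_1=1·20+1=21,  q_1=1·1+0=1
a_2=5:  p_2=5·21+20=125,  q_2=5·1+1=6
a_3=1:  p_3=1·125+21=146,  q_3=1·6+1=7
fundamental: x₁=146, y₁=7  (since 21316 − 435·49 = 1)
k=2:  x_2 = 146·146+435·7·7 = 42631,  y_2 = 146·7+7·146 = 2044
k=3:  x_3 = 146·42631+435·7·2044 = 12448106,  y_3 = 146·2044+7·42631 = 596841
k=4:  x_4 = 146·12448106+435·7·596841 = 3634804321,  y_4 = 146·596841+7·12448106 = 174275528
k=5:  x_5 = 146·3634804321+435·7·174275528 = 1061350413626,  y_5 = 146·174275528+7·3634804321 = 50887857335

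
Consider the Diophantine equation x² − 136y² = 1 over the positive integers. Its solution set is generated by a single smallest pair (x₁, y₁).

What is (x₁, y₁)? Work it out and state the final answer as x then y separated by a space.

35 3

[11; 1,1,1,22] for √136; ℓ=4 ⇒ convergent index 3
i=0: a=11 ⇒ p=11, q=1
i=1: a=1 ⇒ p=12, q=1
i=2: a=1 ⇒ p=23, q=2
i=3: a=1 ⇒ p=35, q=3
→ (35, 3).  Check: 35²=1225, 136·3²=1224, difference 1.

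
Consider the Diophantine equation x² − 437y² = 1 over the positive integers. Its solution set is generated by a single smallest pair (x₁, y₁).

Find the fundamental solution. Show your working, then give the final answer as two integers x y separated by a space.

4599 220

[20; 1,9,2,9,1,40] for √437; ℓ=6 ⇒ convergent index 5
a_0=20:  p_0=20·1+0=20,  q_0=20·0+1=1
…
a_2=9:  p_2=9·21+20=209,  q_2=9·1+1=10
a_3=2:  p_3=2·209+21=439,  q_3=2·10+1=21
a_4=9:  p_4=9·439+209=4160,  q_4=9·21+10=199
a_5=1:  p_5=1·4160+439=4599,  q_5=1·199+21=220
fundamental: x₁=4599, y₁=220  (since 21150801 − 437·48400 = 1)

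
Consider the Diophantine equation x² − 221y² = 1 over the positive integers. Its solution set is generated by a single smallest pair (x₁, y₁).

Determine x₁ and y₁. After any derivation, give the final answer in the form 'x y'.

1665 112

d=221: √d = [14; 1,6,2,6,1,28] (ℓ=6, even), read p_5/q_5
i=0: a=14 ⇒ p=14, q=1
i=1: a=1 ⇒ p=15, q=1
i=2: a=6 ⇒ p=104, q=7
i=3: a=2 ⇒ p=223, q=15
i=4: a=6 ⇒ p=1442, q=97
i=5: a=1 ⇒ p=1665, q=112
(x₁, y₁) = (1665, 112);  1665² − 221·112² = 1 ✓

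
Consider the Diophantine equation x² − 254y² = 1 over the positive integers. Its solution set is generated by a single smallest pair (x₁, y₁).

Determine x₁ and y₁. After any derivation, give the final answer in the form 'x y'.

255 16

[15; 1,14,1,30] for √254; ℓ=4 ⇒ convergent index 3
step 0: (15, 1)  from 15·(1,0) + (0,1)
step 1: (16, 1)  from 1·(15,1) + (1,0)
step 2: (239, 15)  from 14·(16,1) + (15,1)
step 3: (255, 16)  from 1·(239,15) + (16,1)
(x₁, y₁) = (255, 16);  255² − 254·16² = 1 ✓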